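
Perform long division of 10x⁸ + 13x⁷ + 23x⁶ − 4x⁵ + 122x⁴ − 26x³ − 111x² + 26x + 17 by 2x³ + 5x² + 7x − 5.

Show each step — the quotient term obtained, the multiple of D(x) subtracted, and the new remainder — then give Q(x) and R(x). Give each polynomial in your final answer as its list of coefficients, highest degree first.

Q = [5, -6, 9, 9, -8, -2]; R = [7]

Step 1: lead(10x⁸ + 13x⁷ + 23x⁶ − 4x⁵ + 122x⁴ − 26x³ − 111x² + 26x + 17) ÷ lead(D) = 10x⁸ ÷ 2x³ = 5x⁵. Subtract (5x⁵)·D = 10x⁸ + 25x⁷ + 35x⁶ − 25x⁵. Remainder: −12x⁷ − 12x⁶ + 21x⁵ + 122x⁴ − 26x³ − 111x² + 26x + 17.
Step 2: lead(−12x⁷ − 12x⁶ + 21x⁵ + 122x⁴ − 26x³ − 111x² + 26x + 17) ÷ lead(D) = −12x⁷ ÷ 2x³ = −6x⁴. Subtract (−6x⁴)·D = −12x⁷ − 30x⁶ − 42x⁵ + 30x⁴. Remainder: 18x⁶ + 63x⁵ + 92x⁴ − 26x³ − 111x² + 26x + 17.
Step 3: lead(18x⁶ + 63x⁵ + 92x⁴ − 26x³ − 111x² + 26x + 17) ÷ lead(D) = 18x⁶ ÷ 2x³ = 9x³. Subtract (9x³)·D = 18x⁶ + 45x⁵ + 63x⁴ − 45x³. Remainder: 18x⁵ + 29x⁴ + 19x³ − 111x² + 26x + 17.
Step 4: lead(18x⁵ + 29x⁴ + 19x³ − 111x² + 26x + 17) ÷ lead(D) = 18x⁵ ÷ 2x³ = 9x². Subtract (9x²)·D = 18x⁵ + 45x⁴ + 63x³ − 45x². Remainder: −16x⁴ − 44x³ − 66x² + 26x + 17.
Step 5: lead(−16x⁴ − 44x³ − 66x² + 26x + 17) ÷ lead(D) = −16x⁴ ÷ 2x³ = −8x. Subtract (−8x)·D = −16x⁴ − 40x³ − 56x² + 40x. Remainder: −4x³ − 10x² − 14x + 17.
Step 6: lead(−4x³ − 10x² − 14x + 17) ÷ lead(D) = −4x³ ÷ 2x³ = −2. Subtract (−2)·D = −4x³ − 10x² − 14x + 10. Remainder: 7.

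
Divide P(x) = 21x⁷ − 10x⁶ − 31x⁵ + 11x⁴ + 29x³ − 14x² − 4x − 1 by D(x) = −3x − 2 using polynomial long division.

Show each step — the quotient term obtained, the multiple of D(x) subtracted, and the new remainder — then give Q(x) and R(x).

Q(x) = −7x⁶ + 8x⁵ + 5x⁴ − 7x³ − 5x² + 8x − 4; R(x) = −9

Step 1: lead(21x⁷ − 10x⁶ − 31x⁵ + 11x⁴ + 29x³ − 14x² − 4x − 1) ÷ lead(D) = 21x⁷ ÷ −3x = −7x⁶. Subtract (−7x⁶)·D = 21x⁷ + 14x⁶. Remainder: −24x⁶ − 31x⁵ + 11x⁴ + 29x³ − 14x² − 4x − 1.
Step 2: lead(−24x⁶ − 31x⁵ + 11x⁴ + 29x³ − 14x² − 4x − 1) ÷ lead(D) = −24x⁶ ÷ −3x = 8x⁵. Subtract (8x⁵)·D = −24x⁶ − 16x⁵. Remainder: −15x⁵ + 11x⁴ + 29x³ − 14x² − 4x − 1.
Step 3: lead(−15x⁵ + 11x⁴ + 29x³ − 14x² − 4x − 1) ÷ lead(D) = −15x⁵ ÷ −3x = 5x⁴. Subtract (5x⁴)·D = −15x⁵ − 10x⁴. Remainder: 21x⁴ + 29x³ − 14x² − 4x − 1.
Step 4: lead(21x⁴ + 29x³ − 14x² − 4x − 1) ÷ lead(D) = 21x⁴ ÷ −3x = −7x³. Subtract (−7x³)·D = 21x⁴ + 14x³. Remainder: 15x³ − 14x² − 4x − 1.
Step 5: lead(15x³ − 14x² − 4x − 1) ÷ lead(D) = 15x³ ÷ −3x = −5x². Subtract (−5x²)·D = 15x³ + 10x². Remainder: −24x² − 4x − 1.
Step 6: lead(−24x² − 4x − 1) ÷ lead(D) = −24x² ÷ −3x = 8x. Subtract (8x)·D = −24x² − 16x. Remainder: 12x − 1.
Step 7: lead(12x − 1) ÷ lead(D) = 12x ÷ −3x = −4. Subtract (−4)·D = 12x + 8. Remainder: −9.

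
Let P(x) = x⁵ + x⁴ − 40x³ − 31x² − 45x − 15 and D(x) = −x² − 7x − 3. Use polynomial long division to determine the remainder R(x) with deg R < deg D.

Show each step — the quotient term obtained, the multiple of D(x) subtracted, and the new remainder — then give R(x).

Step 1: lead(x⁵ + x⁴ − 40x³ − 31x² − 45x − 15) ÷ lead(D) = x⁵ ÷ −x² = −x³. Subtract (−x³)·D = x⁵ + 7x⁴ + 3x³. Remainder: −6x⁴ − 43x³ − 31x² − 45x − 15.
Step 2: lead(−6x⁴ − 43x³ − 31x² − 45x − 15) ÷ lead(D) = −6x⁴ ÷ −x² = 6x². Subtract (6x²)·D = −6x⁴ − 42x³ − 18x². Remainder: −x³ − 13x² − 45x − 15.
Step 3: lead(−x³ − 13x² − 45x − 15) ÷ lead(D) = −x³ ÷ −x² = x. Subtract (x)·D = −x³ − 7x² − 3x. Remainder: −6x² − 42x − 15.
Step 4: lead(−6x² − 42x − 15) ÷ lead(D) = −6x² ÷ −x² = 6. Subtract (6)·D = −6x² − 42x − 18. Remainder: 3.

R(x) = 3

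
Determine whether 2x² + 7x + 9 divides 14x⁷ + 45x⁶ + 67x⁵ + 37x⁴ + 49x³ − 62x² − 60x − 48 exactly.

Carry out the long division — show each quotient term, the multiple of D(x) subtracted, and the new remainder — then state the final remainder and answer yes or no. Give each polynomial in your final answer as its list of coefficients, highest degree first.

R = [6], so D(x) is not a factor of P(x). no

Step 1: lead(14x⁷ + 45x⁶ + 67x⁵ + 37x⁴ + 49x³ − 62x² − 60x − 48) ÷ lead(D) = 14x⁷ ÷ 2x² = 7x⁵. Subtract (7x⁵)·D = 14x⁷ + 49x⁶ + 63x⁵. Remainder: −4x⁶ + 4x⁵ + 37x⁴ + 49x³ − 62x² − 60x − 48.
Step 2: lead(−4x⁶ + 4x⁵ + 37x⁴ + 49x³ − 62x² − 60x − 48) ÷ lead(D) = −4x⁶ ÷ 2x² = −2x⁴. Subtract (−2x⁴)·D = −4x⁶ − 14x⁵ − 18x⁴. Remainder: 18x⁵ + 55x⁴ + 49x³ − 62x² − 60x − 48.
Step 3: lead(18x⁵ + 55x⁴ + 49x³ − 62x² − 60x − 48) ÷ lead(D) = 18x⁵ ÷ 2x² = 9x³. Subtract (9x³)·D = 18x⁵ + 63x⁴ + 81x³. Remainder: −8x⁴ − 32x³ − 62x² − 60x − 48.
Step 4: lead(−8x⁴ − 32x³ − 62x² − 60x − 48) ÷ lead(D) = −8x⁴ ÷ 2x² = −4x². Subtract (−4x²)·D = −8x⁴ − 28x³ − 36x². Remainder: −4x³ − 26x² − 60x − 48.
Step 5: lead(−4x³ − 26x² − 60x − 48) ÷ lead(D) = −4x³ ÷ 2x² = −2x. Subtract (−2x)·D = −4x³ − 14x² − 18x. Remainder: −12x² − 42x − 48.
Step 6: lead(−12x² − 42x − 48) ÷ lead(D) = −12x² ÷ 2x² = −6. Subtract (−6)·D = −12x² − 42x − 54. Remainder: 6.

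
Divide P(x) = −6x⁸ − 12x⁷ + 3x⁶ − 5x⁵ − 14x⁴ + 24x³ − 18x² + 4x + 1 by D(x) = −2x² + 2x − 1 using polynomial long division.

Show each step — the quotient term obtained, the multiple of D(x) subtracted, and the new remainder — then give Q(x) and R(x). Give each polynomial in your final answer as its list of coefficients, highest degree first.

Q = [3, 9, 6, 4, 8, -6, -1]; R = [0]

Step 1: lead(−6x⁸ − 12x⁷ + 3x⁶ − 5x⁵ − 14x⁴ + 24x³ − 18x² + 4x + 1) ÷ lead(D) = −6x⁸ ÷ −2x² = 3x⁶. Subtract (3x⁶)·D = −6x⁸ + 6x⁷ − 3x⁶. Remainder: −18x⁷ + 6x⁶ − 5x⁵ − 14x⁴ + 24x³ − 18x² + 4x + 1.
Step 2: lead(−18x⁷ + 6x⁶ − 5x⁵ − 14x⁴ + 24x³ − 18x² + 4x + 1) ÷ lead(D) = −18x⁷ ÷ −2x² = 9x⁵. Subtract (9x⁵)·D = −18x⁷ + 18x⁶ − 9x⁵. Remainder: −12x⁶ + 4x⁵ − 14x⁴ + 24x³ − 18x² + 4x + 1.
Step 3: lead(−12x⁶ + 4x⁵ − 14x⁴ + 24x³ − 18x² + 4x + 1) ÷ lead(D) = −12x⁶ ÷ −2x² = 6x⁴. Subtract (6x⁴)·D = −12x⁶ + 12x⁵ − 6x⁴. Remainder: −8x⁵ − 8x⁴ + 24x³ − 18x² + 4x + 1.
Step 4: lead(−8x⁵ − 8x⁴ + 24x³ − 18x² + 4x + 1) ÷ lead(D) = −8x⁵ ÷ −2x² = 4x³. Subtract (4x³)·D = −8x⁵ + 8x⁴ − 4x³. Remainder: −16x⁴ + 28x³ − 18x² + 4x + 1.
Step 5: lead(−16x⁴ + 28x³ − 18x² + 4x + 1) ÷ lead(D) = −16x⁴ ÷ −2x² = 8x². Subtract (8x²)·D = −16x⁴ + 16x³ − 8x². Remainder: 12x³ − 10x² + 4x + 1.
Step 6: lead(12x³ − 10x² + 4x + 1) ÷ lead(D) = 12x³ ÷ −2x² = −6x. Subtract (−6x)·D = 12x³ − 12x² + 6x. Remainder: 2x² − 2x + 1.
Step 7: lead(2x² − 2x + 1) ÷ lead(D) = 2x² ÷ −2x² = −1. Subtract (−1)·D = 2x² − 2x + 1. Remainder: 0.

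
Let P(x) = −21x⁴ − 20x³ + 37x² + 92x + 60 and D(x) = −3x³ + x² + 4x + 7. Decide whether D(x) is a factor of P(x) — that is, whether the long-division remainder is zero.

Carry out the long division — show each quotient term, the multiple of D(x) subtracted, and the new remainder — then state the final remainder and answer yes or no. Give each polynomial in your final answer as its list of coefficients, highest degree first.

R = [7, -3], so D(x) is not a factor of P(x). no

Step 1: lead(−21x⁴ − 20x³ + 37x² + 92x + 60) ÷ lead(D) = −21x⁴ ÷ −3x³ = 7x. Subtract (7x)·D = −21x⁴ + 7x³ + 28x² + 49x. Remainder: −27x³ + 9x² + 43x + 60.
Step 2: lead(−27x³ + 9x² + 43x + 60) ÷ lead(D) = −27x³ ÷ −3x³ = 9. Subtract (9)·D = −27x³ + 9x² + 36x + 63. Remainder: 7x − 3.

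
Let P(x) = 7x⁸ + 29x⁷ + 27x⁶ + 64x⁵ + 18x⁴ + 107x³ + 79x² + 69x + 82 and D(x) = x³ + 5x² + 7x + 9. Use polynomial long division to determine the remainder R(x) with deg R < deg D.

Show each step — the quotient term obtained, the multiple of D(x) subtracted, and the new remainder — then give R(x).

Step 1: lead(7x⁸ + 29x⁷ + 27x⁶ + 64x⁵ + 18x⁴ + 107x³ + 79x² + 69x + 82) ÷ lead(D) = 7x⁸ ÷ x³ = 7x⁵. Subtract (7x⁵)·D = 7x⁸ + 35x⁷ + 49x⁶ + 63x⁵. Remainder: −6x⁷ − 22x⁶ + x⁵ + 18x⁴ + 107x³ + 79x² + 69x + 82.
Step 2: lead(−6x⁷ − 22x⁶ + x⁵ + 18x⁴ + 107x³ + 79x² + 69x + 82) ÷ lead(D) = −6x⁷ ÷ x³ = −6x⁴. Subtract (−6x⁴)·D = −6x⁷ − 30x⁶ − 42x⁵ − 54x⁴. Remainder: 8x⁶ + 43x⁵ + 72x⁴ + 107x³ + 79x² + 69x + 82.
Step 3: lead(8x⁶ + 43x⁵ + 72x⁴ + 107x³ + 79x² + 69x + 82) ÷ lead(D) = 8x⁶ ÷ x³ = 8x³. Subtract (8x³)·D = 8x⁶ + 40x⁵ + 56x⁴ + 72x³. Remainder: 3x⁵ + 16x⁴ + 35x³ + 79x² + 69x + 82.
Step 4: lead(3x⁵ + 16x⁴ + 35x³ + 79x² + 69x + 82) ÷ lead(D) = 3x⁵ ÷ x³ = 3x². Subtract (3x²)·D = 3x⁵ + 15x⁴ + 21x³ + 27x². Remainder: x⁴ + 14x³ + 52x² + 69x + 82.
Step 5: lead(x⁴ + 14x³ + 52x² + 69x + 82) ÷ lead(D) = x⁴ ÷ x³ = x. Subtract (x)·D = x⁴ + 5x³ + 7x² + 9x. Remainder: 9x³ + 45x² + 60x + 82.
Step 6: lead(9x³ + 45x² + 60x + 82) ÷ lead(D) = 9x³ ÷ x³ = 9. Subtract (9)·D = 9x³ + 45x² + 63x + 81. Remainder: −3x + 1.

R(x) = −3x + 1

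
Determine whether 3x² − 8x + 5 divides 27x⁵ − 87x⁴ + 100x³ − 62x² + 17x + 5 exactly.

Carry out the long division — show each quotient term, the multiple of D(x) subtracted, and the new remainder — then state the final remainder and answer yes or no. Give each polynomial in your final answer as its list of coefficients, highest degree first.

R = [0], so D(x) is a factor of P(x). yes

Step 1: lead(27x⁵ − 87x⁴ + 100x³ − 62x² + 17x + 5) ÷ lead(D) = 27x⁵ ÷ 3x² = 9x³. Subtract (9x³)·D = 27x⁵ − 72x⁴ + 45x³. Remainder: −15x⁴ + 55x³ − 62x² + 17x + 5.
Step 2: lead(−15x⁴ + 55x³ − 62x² + 17x + 5) ÷ lead(D) = −15x⁴ ÷ 3x² = −5x². Subtract (−5x²)·D = −15x⁴ + 40x³ − 25x². Remainder: 15x³ − 37x² + 17x + 5.
Step 3: lead(15x³ − 37x² + 17x + 5) ÷ lead(D) = 15x³ ÷ 3x² = 5x. Subtract (5x)·D = 15x³ − 40x² + 25x. Remainder: 3x² − 8x + 5.
Step 4: lead(3x² − 8x + 5) ÷ lead(D) = 3x² ÷ 3x² = 1. Subtract (1)·D = 3x² − 8x + 5. Remainder: 0.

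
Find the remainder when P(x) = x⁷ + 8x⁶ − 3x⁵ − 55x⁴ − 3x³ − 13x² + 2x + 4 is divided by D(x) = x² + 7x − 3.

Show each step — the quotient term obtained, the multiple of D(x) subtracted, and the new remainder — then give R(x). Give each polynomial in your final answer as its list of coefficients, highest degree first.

R = [1]

Step 1: lead(x⁷ + 8x⁶ − 3x⁵ − 55x⁴ − 3x³ − 13x² + 2x + 4) ÷ lead(D) = x⁷ ÷ x² = x⁵. Subtract (x⁵)·D = x⁷ + 7x⁶ − 3x⁵. Remainder: x⁶ − 55x⁴ − 3x³ − 13x² + 2x + 4.
Step 2: lead(x⁶ − 55x⁴ − 3x³ − 13x² + 2x + 4) ÷ lead(D) = x⁶ ÷ x² = x⁴. Subtract (x⁴)·D = x⁶ + 7x⁵ − 3x⁴. Remainder: −7x⁵ − 52x⁴ − 3x³ − 13x² + 2x + 4.
Step 3: lead(−7x⁵ − 52x⁴ − 3x³ − 13x² + 2x + 4) ÷ lead(D) = −7x⁵ ÷ x² = −7x³. Subtract (−7x³)·D = −7x⁵ − 49x⁴ + 21x³. Remainder: −3x⁴ − 24x³ − 13x² + 2x + 4.
Step 4: lead(−3x⁴ − 24x³ − 13x² + 2x + 4) ÷ lead(D) = −3x⁴ ÷ x² = −3x². Subtract (−3x²)·D = −3x⁴ − 21x³ + 9x². Remainder: −3x³ − 22x² + 2x + 4.
Step 5: lead(−3x³ − 22x² + 2x + 4) ÷ lead(D) = −3x³ ÷ x² = −3x. Subtract (−3x)·D = −3x³ − 21x² + 9x. Remainder: −x² − 7x + 4.
Step 6: lead(−x² − 7x + 4) ÷ lead(D) = −x² ÷ x² = −1. Subtract (−1)·D = −x² − 7x + 3. Remainder: 1.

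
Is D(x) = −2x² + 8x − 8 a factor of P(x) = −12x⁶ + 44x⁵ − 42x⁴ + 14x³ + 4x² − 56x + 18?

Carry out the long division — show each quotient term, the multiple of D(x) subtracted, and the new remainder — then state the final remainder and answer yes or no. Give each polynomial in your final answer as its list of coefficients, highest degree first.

Step 1: lead(−12x⁶ + 44x⁵ − 42x⁴ + 14x³ + 4x² − 56x + 18) ÷ lead(D) = −12x⁶ ÷ −2x² = 6x⁴. Subtract (6x⁴)·D = −12x⁶ + 48x⁵ − 48x⁴. Remainder: −4x⁵ + 6x⁴ + 14x³ + 4x² − 56x + 18.
Step 2: lead(−4x⁵ + 6x⁴ + 14x³ + 4x² − 56x + 18) ÷ lead(D) = −4x⁵ ÷ −2x² = 2x³. Subtract (2x³)·D = −4x⁵ + 16x⁴ − 16x³. Remainder: −10x⁴ + 30x³ + 4x² − 56x + 18.
Step 3: lead(−10x⁴ + 30x³ + 4x² − 56x + 18) ÷ lead(D) = −10x⁴ ÷ −2x² = 5x². Subtract (5x²)·D = −10x⁴ + 40x³ − 40x². Remainder: −10x³ + 44x² − 56x + 18.
Step 4: lead(−10x³ + 44x² − 56x + 18) ÷ lead(D) = −10x³ ÷ −2x² = 5x. Subtract (5x)·D = −10x³ + 40x² − 40x. Remainder: 4x² − 16x + 18.
Step 5: lead(4x² − 16x + 18) ÷ lead(D) = 4x² ÷ −2x² = −2. Subtract (−2)·D = 4x² − 16x + 16. Remainder: 2.

R = [2], so D(x) is not a factor of P(x). no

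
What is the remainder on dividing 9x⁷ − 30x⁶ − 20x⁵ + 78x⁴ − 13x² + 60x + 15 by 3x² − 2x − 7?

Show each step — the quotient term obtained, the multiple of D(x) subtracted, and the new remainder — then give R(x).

R(x) = −5x + 8

Step 1: lead(9x⁷ − 30x⁶ − 20x⁵ + 78x⁴ − 13x² + 60x + 15) ÷ lead(D) = 9x⁷ ÷ 3x² = 3x⁵. Subtract (3x⁵)·D = 9x⁷ − 6x⁶ − 21x⁵. Remainder: −24x⁶ + x⁵ + 78x⁴ − 13x² + 60x + 15.
Step 2: lead(−24x⁶ + x⁵ + 78x⁴ − 13x² + 60x + 15) ÷ lead(D) = −24x⁶ ÷ 3x² = −8x⁴. Subtract (−8x⁴)·D = −24x⁶ + 16x⁵ + 56x⁴. Remainder: −15x⁵ + 22x⁴ − 13x² + 60x + 15.
Step 3: lead(−15x⁵ + 22x⁴ − 13x² + 60x + 15) ÷ lead(D) = −15x⁵ ÷ 3x² = −5x³. Subtract (−5x³)·D = −15x⁵ + 10x⁴ + 35x³. Remainder: 12x⁴ − 35x³ − 13x² + 60x + 15.
Step 4: lead(12x⁴ − 35x³ − 13x² + 60x + 15) ÷ lead(D) = 12x⁴ ÷ 3x² = 4x². Subtract (4x²)·D = 12x⁴ − 8x³ − 28x². Remainder: −27x³ + 15x² + 60x + 15.
Step 5: lead(−27x³ + 15x² + 60x + 15) ÷ lead(D) = −27x³ ÷ 3x² = −9x. Subtract (−9x)·D = −27x³ + 18x² + 63x. Remainder: −3x² − 3x + 15.
Step 6: lead(−3x² − 3x + 15) ÷ lead(D) = −3x² ÷ 3x² = −1. Subtract (−1)·D = −3x² + 2x + 7. Remainder: −5x + 8.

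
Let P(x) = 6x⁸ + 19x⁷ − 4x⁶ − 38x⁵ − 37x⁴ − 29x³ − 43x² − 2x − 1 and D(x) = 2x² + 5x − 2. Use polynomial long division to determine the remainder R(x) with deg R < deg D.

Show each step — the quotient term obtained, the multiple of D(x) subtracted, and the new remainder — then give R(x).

Step 1: lead(6x⁸ + 19x⁷ − 4x⁶ − 38x⁵ − 37x⁴ − 29x³ − 43x² − 2x − 1) ÷ lead(D) = 6x⁸ ÷ 2x² = 3x⁶. Subtract (3x⁶)·D = 6x⁸ + 15x⁷ − 6x⁶. Remainder: 4x⁷ + 2x⁶ − 38x⁵ − 37x⁴ − 29x³ − 43x² − 2x − 1.
Step 2: lead(4x⁷ + 2x⁶ − 38x⁵ − 37x⁴ − 29x³ − 43x² − 2x − 1) ÷ lead(D) = 4x⁷ ÷ 2x² = 2x⁵. Subtract (2x⁵)·D = 4x⁷ + 10x⁶ − 4x⁵. Remainder: −8x⁶ − 34x⁵ − 37x⁴ − 29x³ − 43x² − 2x − 1.
Step 3: lead(−8x⁶ − 34x⁵ − 37x⁴ − 29x³ − 43x² − 2x − 1) ÷ lead(D) = −8x⁶ ÷ 2x² = −4x⁴. Subtract (−4x⁴)·D = −8x⁶ − 20x⁵ + 8x⁴. Remainder: −14x⁵ − 45x⁴ − 29x³ − 43x² − 2x − 1.
Step 4: lead(−14x⁵ − 45x⁴ − 29x³ − 43x² − 2x − 1) ÷ lead(D) = −14x⁵ ÷ 2x² = −7x³. Subtract (−7x³)·D = −14x⁵ − 35x⁴ + 14x³. Remainder: −10x⁴ − 43x³ − 43x² − 2x − 1.
Step 5: lead(−10x⁴ − 43x³ − 43x² − 2x − 1) ÷ lead(D) = −10x⁴ ÷ 2x² = −5x². Subtract (−5x²)·D = −10x⁴ − 25x³ + 10x². Remainder: −18x³ − 53x² − 2x − 1.
Step 6: lead(−18x³ − 53x² − 2x − 1) ÷ lead(D) = −18x³ ÷ 2x² = −9x. Subtract (−9x)·D = −18x³ − 45x² + 18x. Remainder: −8x² − 20x − 1.
Step 7: lead(−8x² − 20x − 1) ÷ lead(D) = −8x² ÷ 2x² = −4. Subtract (−4)·D = −8x² − 20x + 8. Remainder: −9.

R(x) = −9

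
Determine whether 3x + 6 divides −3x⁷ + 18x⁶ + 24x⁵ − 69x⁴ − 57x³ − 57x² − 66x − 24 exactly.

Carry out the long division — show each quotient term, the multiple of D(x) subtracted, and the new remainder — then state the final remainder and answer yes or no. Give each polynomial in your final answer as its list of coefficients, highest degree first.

R = [0], so D(x) is a factor of P(x). yes

Step 1: lead(−3x⁷ + 18x⁶ + 24x⁵ − 69x⁴ − 57x³ − 57x² − 66x − 24) ÷ lead(D) = −3x⁷ ÷ 3x = −x⁶. Subtract (−x⁶)·D = −3x⁷ − 6x⁶. Remainder: 24x⁶ + 24x⁵ − 69x⁴ − 57x³ − 57x² − 66x − 24.
Step 2: lead(24x⁶ + 24x⁵ − 69x⁴ − 57x³ − 57x² − 66x − 24) ÷ lead(D) = 24x⁶ ÷ 3x = 8x⁵. Subtract (8x⁵)·D = 24x⁶ + 48x⁵. Remainder: −24x⁵ − 69x⁴ − 57x³ − 57x² − 66x − 24.
Step 3: lead(−24x⁵ − 69x⁴ − 57x³ − 57x² − 66x − 24) ÷ lead(D) = −24x⁵ ÷ 3x = −8x⁴. Subtract (−8x⁴)·D = −24x⁵ − 48x⁴. Remainder: −21x⁴ − 57x³ − 57x² − 66x − 24.
Step 4: lead(−21x⁴ − 57x³ − 57x² − 66x − 24) ÷ lead(D) = −21x⁴ ÷ 3x = −7x³. Subtract (−7x³)·D = −21x⁴ − 42x³. Remainder: −15x³ − 57x² − 66x − 24.
Step 5: lead(−15x³ − 57x² − 66x − 24) ÷ lead(D) = −15x³ ÷ 3x = −5x². Subtract (−5x²)·D = −15x³ − 30x². Remainder: −27x² − 66x − 24.
Step 6: lead(−27x² − 66x − 24) ÷ lead(D) = −27x² ÷ 3x = −9x. Subtract (−9x)·D = −27x² − 54x. Remainder: −12x − 24.
Step 7: lead(−12x − 24) ÷ lead(D) = −12x ÷ 3x = −4. Subtract (−4)·D = −12x − 24. Remainder: 0.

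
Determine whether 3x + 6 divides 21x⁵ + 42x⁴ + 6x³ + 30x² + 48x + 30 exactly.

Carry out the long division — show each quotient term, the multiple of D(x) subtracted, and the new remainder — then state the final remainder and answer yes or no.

R(x) = 6, so D(x) is not a factor of P(x). no

Step 1: lead(21x⁵ + 42x⁴ + 6x³ + 30x² + 48x + 30) ÷ lead(D) = 21x⁵ ÷ 3x = 7x⁴. Subtract (7x⁴)·D = 21x⁵ + 42x⁴. Remainder: 6x³ + 30x² + 48x + 30.
Step 2: lead(6x³ + 30x² + 48x + 30) ÷ lead(D) = 6x³ ÷ 3x = 2x². Subtract (2x²)·D = 6x³ + 12x². Remainder: 18x² + 48x + 30.
Step 3: lead(18x² + 48x + 30) ÷ lead(D) = 18x² ÷ 3x = 6x. Subtract (6x)·D = 18x² + 36x. Remainder: 12x + 30.
Step 4: lead(12x + 30) ÷ lead(D) = 12x ÷ 3x = 4. Subtract (4)·D = 12x + 24. Remainder: 6.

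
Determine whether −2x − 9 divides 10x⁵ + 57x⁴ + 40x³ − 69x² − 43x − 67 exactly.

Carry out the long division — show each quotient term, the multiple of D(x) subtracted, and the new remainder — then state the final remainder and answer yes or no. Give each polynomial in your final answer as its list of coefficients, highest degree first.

R = [5], so D(x) is not a factor of P(x). no

Step 1: lead(10x⁵ + 57x⁴ + 40x³ − 69x² − 43x − 67) ÷ lead(D) = 10x⁵ ÷ −2x = −5x⁴. Subtract (−5x⁴)·D = 10x⁵ + 45x⁴. Remainder: 12x⁴ + 40x³ − 69x² − 43x − 67.
Step 2: lead(12x⁴ + 40x³ − 69x² − 43x − 67) ÷ lead(D) = 12x⁴ ÷ −2x = −6x³. Subtract (−6x³)·D = 12x⁴ + 54x³. Remainder: −14x³ − 69x² − 43x − 67.
Step 3: lead(−14x³ − 69x² − 43x − 67) ÷ lead(D) = −14x³ ÷ −2x = 7x². Subtract (7x²)·D = −14x³ − 63x². Remainder: −6x² − 43x − 67.
Step 4: lead(−6x² − 43x − 67) ÷ lead(D) = −6x² ÷ −2x = 3x. Subtract (3x)·D = −6x² − 27x. Remainder: −16x − 67.
Step 5: lead(−16x − 67) ÷ lead(D) = −16x ÷ −2x = 8. Subtract (8)·D = −16x − 72. Remainder: 5.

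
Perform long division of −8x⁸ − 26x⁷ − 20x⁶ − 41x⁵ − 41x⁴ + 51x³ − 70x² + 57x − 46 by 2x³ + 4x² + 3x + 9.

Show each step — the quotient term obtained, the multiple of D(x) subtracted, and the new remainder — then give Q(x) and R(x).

Q(x) = −4x⁵ − 5x⁴ + 6x³ − 7x² + 7x − 5; R(x) = −8x² + 9x − 1

Step 1: lead(−8x⁸ − 26x⁷ − 20x⁶ − 41x⁵ − 41x⁴ + 51x³ − 70x² + 57x − 46) ÷ lead(D) = −8x⁸ ÷ 2x³ = −4x⁵. Subtract (−4x⁵)·D = −8x⁸ − 16x⁷ − 12x⁶ − 36x⁵. Remainder: −10x⁷ − 8x⁶ − 5x⁵ − 41x⁴ + 51x³ − 70x² + 57x − 46.
Step 2: lead(−10x⁷ − 8x⁶ − 5x⁵ − 41x⁴ + 51x³ − 70x² + 57x − 46) ÷ lead(D) = −10x⁷ ÷ 2x³ = −5x⁴. Subtract (−5x⁴)·D = −10x⁷ − 20x⁶ − 15x⁵ − 45x⁴. Remainder: 12x⁶ + 10x⁵ + 4x⁴ + 51x³ − 70x² + 57x − 46.
Step 3: lead(12x⁶ + 10x⁵ + 4x⁴ + 51x³ − 70x² + 57x − 46) ÷ lead(D) = 12x⁶ ÷ 2x³ = 6x³. Subtract (6x³)·D = 12x⁶ + 24x⁵ + 18x⁴ + 54x³. Remainder: −14x⁵ − 14x⁴ − 3x³ − 70x² + 57x − 46.
Step 4: lead(−14x⁵ − 14x⁴ − 3x³ − 70x² + 57x − 46) ÷ lead(D) = −14x⁵ ÷ 2x³ = −7x². Subtract (−7x²)·D = −14x⁵ − 28x⁴ − 21x³ − 63x². Remainder: 14x⁴ + 18x³ − 7x² + 57x − 46.
Step 5: lead(14x⁴ + 18x³ − 7x² + 57x − 46) ÷ lead(D) = 14x⁴ ÷ 2x³ = 7x. Subtract (7x)·D = 14x⁴ + 28x³ + 21x² + 63x. Remainder: −10x³ − 28x² − 6x − 46.
Step 6: lead(−10x³ − 28x² − 6x − 46) ÷ lead(D) = −10x³ ÷ 2x³ = −5. Subtract (−5)·D = −10x³ − 20x² − 15x − 45. Remainder: −8x² + 9x − 1.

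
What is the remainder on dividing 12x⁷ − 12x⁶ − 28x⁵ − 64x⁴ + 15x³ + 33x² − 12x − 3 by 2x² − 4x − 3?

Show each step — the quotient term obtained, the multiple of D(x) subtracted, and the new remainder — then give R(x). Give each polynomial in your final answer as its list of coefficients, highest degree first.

R = [6]

Step 1: lead(12x⁷ − 12x⁶ − 28x⁵ − 64x⁴ + 15x³ + 33x² − 12x − 3) ÷ lead(D) = 12x⁷ ÷ 2x² = 6x⁵. Subtract (6x⁵)·D = 12x⁷ − 24x⁶ − 18x⁵. Remainder: 12x⁶ − 10x⁵ − 64x⁴ + 15x³ + 33x² − 12x − 3.
Step 2: lead(12x⁶ − 10x⁵ − 64x⁴ + 15x³ + 33x² − 12x − 3) ÷ lead(D) = 12x⁶ ÷ 2x² = 6x⁴. Subtract (6x⁴)·D = 12x⁶ − 24x⁵ − 18x⁴. Remainder: 14x⁵ − 46x⁴ + 15x³ + 33x² − 12x − 3.
Step 3: lead(14x⁵ − 46x⁴ + 15x³ + 33x² − 12x − 3) ÷ lead(D) = 14x⁵ ÷ 2x² = 7x³. Subtract (7x³)·D = 14x⁵ − 28x⁴ − 21x³. Remainder: −18x⁴ + 36x³ + 33x² − 12x − 3.
Step 4: lead(−18x⁴ + 36x³ + 33x² − 12x − 3) ÷ lead(D) = −18x⁴ ÷ 2x² = −9x². Subtract (−9x²)·D = −18x⁴ + 36x³ + 27x². Remainder: 6x² − 12x − 3.
Step 5: lead(6x² − 12x − 3) ÷ lead(D) = 6x² ÷ 2x² = 3. Subtract (3)·D = 6x² − 12x − 9. Remainder: 6.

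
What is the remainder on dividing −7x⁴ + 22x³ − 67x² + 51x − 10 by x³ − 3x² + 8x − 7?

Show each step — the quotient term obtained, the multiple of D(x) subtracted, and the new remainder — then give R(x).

R(x) = −8x² − 6x − 3

Step 1: lead(−7x⁴ + 22x³ − 67x² + 51x − 10) ÷ lead(D) = −7x⁴ ÷ x³ = −7x. Subtract (−7x)·D = −7x⁴ + 21x³ − 56x² + 49x. Remainder: x³ − 11x² + 2x − 10.
Step 2: lead(x³ − 11x² + 2x − 10) ÷ lead(D) = x³ ÷ x³ = 1. Subtract (1)·D = x³ − 3x² + 8x − 7. Remainder: −8x² − 6x − 3.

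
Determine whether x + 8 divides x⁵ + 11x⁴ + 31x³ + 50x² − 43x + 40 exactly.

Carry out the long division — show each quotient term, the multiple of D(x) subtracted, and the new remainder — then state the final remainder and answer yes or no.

R(x) = 0, so D(x) is a factor of P(x). yes

Step 1: lead(x⁵ + 11x⁴ + 31x³ + 50x² − 43x + 40) ÷ lead(D) = x⁵ ÷ x = x⁴. Subtract (x⁴)·D = x⁵ + 8x⁴. Remainder: 3x⁴ + 31x³ + 50x² − 43x + 40.
Step 2: lead(3x⁴ + 31x³ + 50x² − 43x + 40) ÷ lead(D) = 3x⁴ ÷ x = 3x³. Subtract (3x³)·D = 3x⁴ + 24x³. Remainder: 7x³ + 50x² − 43x + 40.
Step 3: lead(7x³ + 50x² − 43x + 40) ÷ lead(D) = 7x³ ÷ x = 7x². Subtract (7x²)·D = 7x³ + 56x². Remainder: −6x² − 43x + 40.
Step 4: lead(−6x² − 43x + 40) ÷ lead(D) = −6x² ÷ x = −6x. Subtract (−6x)·D = −6x² − 48x. Remainder: 5x + 40.
Step 5: lead(5x + 40) ÷ lead(D) = 5x ÷ x = 5. Subtract (5)·D = 5x + 40. Remainder: 0.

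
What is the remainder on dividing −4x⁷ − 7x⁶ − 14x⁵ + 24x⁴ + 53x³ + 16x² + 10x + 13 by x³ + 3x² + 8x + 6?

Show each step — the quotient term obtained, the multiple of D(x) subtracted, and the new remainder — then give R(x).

R(x) = 1

Step 1: lead(−4x⁷ − 7x⁶ − 14x⁵ + 24x⁴ + 53x³ + 16x² + 10x + 13) ÷ lead(D) = −4x⁷ ÷ x³ = −4x⁴. Subtract (−4x⁴)·D = −4x⁷ − 12x⁶ − 32x⁵ − 24x⁴. Remainder: 5x⁶ + 18x⁵ + 48x⁴ + 53x³ + 16x² + 10x + 13.
Step 2: lead(5x⁶ + 18x⁵ + 48x⁴ + 53x³ + 16x² + 10x + 13) ÷ lead(D) = 5x⁶ ÷ x³ = 5x³. Subtract (5x³)·D = 5x⁶ + 15x⁵ + 40x⁴ + 30x³. Remainder: 3x⁵ + 8x⁴ + 23x³ + 16x² + 10x + 13.
Step 3: lead(3x⁵ + 8x⁴ + 23x³ + 16x² + 10x + 13) ÷ lead(D) = 3x⁵ ÷ x³ = 3x². Subtract (3x²)·D = 3x⁵ + 9x⁴ + 24x³ + 18x². Remainder: −x⁴ − x³ − 2x² + 10x + 13.
Step 4: lead(−x⁴ − x³ − 2x² + 10x + 13) ÷ lead(D) = −x⁴ ÷ x³ = −x. Subtract (−x)·D = −x⁴ − 3x³ − 8x² − 6x. Remainder: 2x³ + 6x² + 16x + 13.
Step 5: lead(2x³ + 6x² + 16x + 13) ÷ lead(D) = 2x³ ÷ x³ = 2. Subtract (2)·D = 2x³ + 6x² + 16x + 12. Remainder: 1.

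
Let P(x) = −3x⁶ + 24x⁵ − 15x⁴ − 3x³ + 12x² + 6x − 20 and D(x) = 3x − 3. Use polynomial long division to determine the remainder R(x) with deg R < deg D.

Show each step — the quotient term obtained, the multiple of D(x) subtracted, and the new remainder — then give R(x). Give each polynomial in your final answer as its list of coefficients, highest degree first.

Step 1: lead(−3x⁶ + 24x⁵ − 15x⁴ − 3x³ + 12x² + 6x − 20) ÷ lead(D) = −3x⁶ ÷ 3x = −x⁵. Subtract (−x⁵)·D = −3x⁶ + 3x⁵. Remainder: 21x⁵ − 15x⁴ − 3x³ + 12x² + 6x − 20.
Step 2: lead(21x⁵ − 15x⁴ − 3x³ + 12x² + 6x − 20) ÷ lead(D) = 21x⁵ ÷ 3x = 7x⁴. Subtract (7x⁴)·D = 21x⁵ − 21x⁴. Remainder: 6x⁴ − 3x³ + 12x² + 6x − 20.
Step 3: lead(6x⁴ − 3x³ + 12x² + 6x − 20) ÷ lead(D) = 6x⁴ ÷ 3x = 2x³. Subtract (2x³)·D = 6x⁴ − 6x³. Remainder: 3x³ + 12x² + 6x − 20.
Step 4: lead(3x³ + 12x² + 6x − 20) ÷ lead(D) = 3x³ ÷ 3x = x². Subtract (x²)·D = 3x³ − 3x². Remainder: 15x² + 6x − 20.
Step 5: lead(15x² + 6x − 20) ÷ lead(D) = 15x² ÷ 3x = 5x. Subtract (5x)·D = 15x² − 15x. Remainder: 21x − 20.
Step 6: lead(21x − 20) ÷ lead(D) = 21x ÷ 3x = 7. Subtract (7)·D = 21x − 21. Remainder: 1.

R = [1]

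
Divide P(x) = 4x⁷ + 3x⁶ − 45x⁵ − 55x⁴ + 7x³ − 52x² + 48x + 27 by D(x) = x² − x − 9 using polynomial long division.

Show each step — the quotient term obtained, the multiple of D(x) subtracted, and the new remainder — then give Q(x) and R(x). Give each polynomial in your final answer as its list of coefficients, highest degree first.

Q = [4, 7, -2, 6, -5, -3]; R = [0]

Step 1: lead(4x⁷ + 3x⁶ − 45x⁵ − 55x⁴ + 7x³ − 52x² + 48x + 27) ÷ lead(D) = 4x⁷ ÷ x² = 4x⁵. Subtract (4x⁵)·D = 4x⁷ − 4x⁶ − 36x⁵. Remainder: 7x⁶ − 9x⁵ − 55x⁴ + 7x³ − 52x² + 48x + 27.
Step 2: lead(7x⁶ − 9x⁵ − 55x⁴ + 7x³ − 52x² + 48x + 27) ÷ lead(D) = 7x⁶ ÷ x² = 7x⁴. Subtract (7x⁴)·D = 7x⁶ − 7x⁵ − 63x⁴. Remainder: −2x⁵ + 8x⁴ + 7x³ − 52x² + 48x + 27.
Step 3: lead(−2x⁵ + 8x⁴ + 7x³ − 52x² + 48x + 27) ÷ lead(D) = −2x⁵ ÷ x² = −2x³. Subtract (−2x³)·D = −2x⁵ + 2x⁴ + 18x³. Remainder: 6x⁴ − 11x³ − 52x² + 48x + 27.
Step 4: lead(6x⁴ − 11x³ − 52x² + 48x + 27) ÷ lead(D) = 6x⁴ ÷ x² = 6x². Subtract (6x²)·D = 6x⁴ − 6x³ − 54x². Remainder: −5x³ + 2x² + 48x + 27.
Step 5: lead(−5x³ + 2x² + 48x + 27) ÷ lead(D) = −5x³ ÷ x² = −5x. Subtract (−5x)·D = −5x³ + 5x² + 45x. Remainder: −3x² + 3x + 27.
Step 6: lead(−3x² + 3x + 27) ÷ lead(D) = −3x² ÷ x² = −3. Subtract (−3)·D = −3x² + 3x + 27. Remainder: 0.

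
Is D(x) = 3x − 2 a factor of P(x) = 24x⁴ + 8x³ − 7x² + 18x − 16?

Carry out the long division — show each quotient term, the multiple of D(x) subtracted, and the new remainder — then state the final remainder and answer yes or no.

Step 1: lead(24x⁴ + 8x³ − 7x² + 18x − 16) ÷ lead(D) = 24x⁴ ÷ 3x = 8x³. Subtract (8x³)·D = 24x⁴ − 16x³. Remainder: 24x³ − 7x² + 18x − 16.
Step 2: lead(24x³ − 7x² + 18x − 16) ÷ lead(D) = 24x³ ÷ 3x = 8x². Subtract (8x²)·D = 24x³ − 16x². Remainder: 9x² + 18x − 16.
Step 3: lead(9x² + 18x − 16) ÷ lead(D) = 9x² ÷ 3x = 3x. Subtract (3x)·D = 9x² − 6x. Remainder: 24x − 16.
Step 4: lead(24x − 16) ÷ lead(D) = 24x ÷ 3x = 8. Subtract (8)·D = 24x − 16. Remainder: 0.

R(x) = 0, so D(x) is a factor of P(x). yes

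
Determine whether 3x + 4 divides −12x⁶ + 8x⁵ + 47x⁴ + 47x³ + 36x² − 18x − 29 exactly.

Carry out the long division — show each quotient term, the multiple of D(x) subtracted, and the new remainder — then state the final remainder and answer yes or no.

R(x) = −5, so D(x) is not a factor of P(x). no

Step 1: lead(−12x⁶ + 8x⁵ + 47x⁴ + 47x³ + 36x² − 18x − 29) ÷ lead(D) = −12x⁶ ÷ 3x = −4x⁵. Subtract (−4x⁵)·D = −12x⁶ − 16x⁵. Remainder: 24x⁵ + 47x⁴ + 47x³ + 36x² − 18x − 29.
Step 2: lead(24x⁵ + 47x⁴ + 47x³ + 36x² − 18x − 29) ÷ lead(D) = 24x⁵ ÷ 3x = 8x⁴. Subtract (8x⁴)·D = 24x⁵ + 32x⁴. Remainder: 15x⁴ + 47x³ + 36x² − 18x − 29.
Step 3: lead(15x⁴ + 47x³ + 36x² − 18x − 29) ÷ lead(D) = 15x⁴ ÷ 3x = 5x³. Subtract (5x³)·D = 15x⁴ + 20x³. Remainder: 27x³ + 36x² − 18x − 29.
Step 4: lead(27x³ + 36x² − 18x − 29) ÷ lead(D) = 27x³ ÷ 3x = 9x². Subtract (9x²)·D = 27x³ + 36x². Remainder: −18x − 29.
Step 5: lead(−18x − 29) ÷ lead(D) = −18x ÷ 3x = −6. Subtract (−6)·D = −18x − 24. Remainder: −5.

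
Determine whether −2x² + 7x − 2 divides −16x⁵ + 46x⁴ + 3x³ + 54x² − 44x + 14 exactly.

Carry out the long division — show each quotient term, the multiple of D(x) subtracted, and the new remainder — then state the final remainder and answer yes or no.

R(x) = 6, so D(x) is not a factor of P(x). no

Step 1: lead(−16x⁵ + 46x⁴ + 3x³ + 54x² − 44x + 14) ÷ lead(D) = −16x⁵ ÷ −2x² = 8x³. Subtract (8x³)·D = −16x⁵ + 56x⁴ − 16x³. Remainder: −10x⁴ + 19x³ + 54x² − 44x + 14.
Step 2: lead(−10x⁴ + 19x³ + 54x² − 44x + 14) ÷ lead(D) = −10x⁴ ÷ −2x² = 5x². Subtract (5x²)·D = −10x⁴ + 35x³ − 10x². Remainder: −16x³ + 64x² − 44x + 14.
Step 3: lead(−16x³ + 64x² − 44x + 14) ÷ lead(D) = −16x³ ÷ −2x² = 8x. Subtract (8x)·D = −16x³ + 56x² − 16x. Remainder: 8x² − 28x + 14.
Step 4: lead(8x² − 28x + 14) ÷ lead(D) = 8x² ÷ −2x² = −4. Subtract (−4)·D = 8x² − 28x + 8. Remainder: 6.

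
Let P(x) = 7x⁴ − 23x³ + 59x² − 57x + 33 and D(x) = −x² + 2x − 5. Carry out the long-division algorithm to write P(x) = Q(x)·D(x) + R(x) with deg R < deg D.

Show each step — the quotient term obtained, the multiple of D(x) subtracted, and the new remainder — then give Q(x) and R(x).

Q(x) = −7x² + 9x − 6; R(x) = 3

Step 1: lead(7x⁴ − 23x³ + 59x² − 57x + 33) ÷ lead(D) = 7x⁴ ÷ −x² = −7x². Subtract (−7x²)·D = 7x⁴ − 14x³ + 35x². Remainder: −9x³ + 24x² − 57x + 33.
Step 2: lead(−9x³ + 24x² − 57x + 33) ÷ lead(D) = −9x³ ÷ −x² = 9x. Subtract (9x)·D = −9x³ + 18x² − 45x. Remainder: 6x² − 12x + 33.
Step 3: lead(6x² − 12x + 33) ÷ lead(D) = 6x² ÷ −x² = −6. Subtract (−6)·D = 6x² − 12x + 30. Remainder: 3.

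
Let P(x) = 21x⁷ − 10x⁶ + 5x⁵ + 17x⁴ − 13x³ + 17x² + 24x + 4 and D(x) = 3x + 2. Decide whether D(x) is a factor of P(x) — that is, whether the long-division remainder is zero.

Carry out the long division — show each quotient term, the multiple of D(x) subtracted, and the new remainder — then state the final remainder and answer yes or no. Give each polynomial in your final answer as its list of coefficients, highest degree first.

Step 1: lead(21x⁷ − 10x⁶ + 5x⁵ + 17x⁴ − 13x³ + 17x² + 24x + 4) ÷ lead(D) = 21x⁷ ÷ 3x = 7x⁶. Subtract (7x⁶)·D = 21x⁷ + 14x⁶. Remainder: −24x⁶ + 5x⁵ + 17x⁴ − 13x³ + 17x² + 24x + 4.
Step 2: lead(−24x⁶ + 5x⁵ + 17x⁴ − 13x³ + 17x² + 24x + 4) ÷ lead(D) = −24x⁶ ÷ 3x = −8x⁵. Subtract (−8x⁵)·D = −24x⁶ − 16x⁵. Remainder: 21x⁵ + 17x⁴ − 13x³ + 17x² + 24x + 4.
Step 3: lead(21x⁵ + 17x⁴ − 13x³ + 17x² + 24x + 4) ÷ lead(D) = 21x⁵ ÷ 3x = 7x⁴. Subtract (7x⁴)·D = 21x⁵ + 14x⁴. Remainder: 3x⁴ − 13x³ + 17x² + 24x + 4.
Step 4: lead(3x⁴ − 13x³ + 17x² + 24x + 4) ÷ lead(D) = 3x⁴ ÷ 3x = x³. Subtract (x³)·D = 3x⁴ + 2x³. Remainder: −15x³ + 17x² + 24x + 4.
Step 5: lead(−15x³ + 17x² + 24x + 4) ÷ lead(D) = −15x³ ÷ 3x = −5x². Subtract (−5x²)·D = −15x³ − 10x². Remainder: 27x² + 24x + 4.
Step 6: lead(27x² + 24x + 4) ÷ lead(D) = 27x² ÷ 3x = 9x. Subtract (9x)·D = 27x² + 18x. Remainder: 6x + 4.
Step 7: lead(6x + 4) ÷ lead(D) = 6x ÷ 3x = 2. Subtract (2)·D = 6x + 4. Remainder: 0.

R = [0], so D(x) is a factor of P(x). yes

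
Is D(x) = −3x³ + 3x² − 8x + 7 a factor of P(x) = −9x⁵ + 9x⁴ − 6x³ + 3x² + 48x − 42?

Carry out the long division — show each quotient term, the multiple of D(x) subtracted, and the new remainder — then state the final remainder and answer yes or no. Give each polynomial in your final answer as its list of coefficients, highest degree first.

R = [0], so D(x) is a factor of P(x). yes

Step 1: lead(−9x⁵ + 9x⁴ − 6x³ + 3x² + 48x − 42) ÷ lead(D) = −9x⁵ ÷ −3x³ = 3x². Subtract (3x²)·D = −9x⁵ + 9x⁴ − 24x³ + 21x². Remainder: 18x³ − 18x² + 48x − 42.
Step 2: lead(18x³ − 18x² + 48x − 42) ÷ lead(D) = 18x³ ÷ −3x³ = −6. Subtract (−6)·D = 18x³ − 18x² + 48x − 42. Remainder: 0.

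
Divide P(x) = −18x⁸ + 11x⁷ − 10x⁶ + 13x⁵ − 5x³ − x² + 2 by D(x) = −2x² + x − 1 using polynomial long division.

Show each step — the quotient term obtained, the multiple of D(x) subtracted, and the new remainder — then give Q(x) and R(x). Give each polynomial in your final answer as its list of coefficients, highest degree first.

Step 1: lead(−18x⁸ + 11x⁷ − 10x⁶ + 13x⁵ − 5x³ − x² + 2) ÷ lead(D) = −18x⁸ ÷ −2x² = 9x⁶. Subtract (9x⁶)·D = −18x⁸ + 9x⁷ − 9x⁶. Remainder: 2x⁷ − x⁶ + 13x⁵ − 5x³ − x² + 2.
Step 2: lead(2x⁷ − x⁶ + 13x⁵ − 5x³ − x² + 2) ÷ lead(D) = 2x⁷ ÷ −2x² = −x⁵. Subtract (−x⁵)·D = 2x⁷ − x⁶ + x⁵. Remainder: 12x⁵ − 5x³ − x² + 2.
Step 3: lead(12x⁵ − 5x³ − x² + 2) ÷ lead(D) = 12x⁵ ÷ −2x² = −6x³. Subtract (−6x³)·D = 12x⁵ − 6x⁴ + 6x³. Remainder: 6x⁴ − 11x³ − x² + 2.
Step 4: lead(6x⁴ − 11x³ − x² + 2) ÷ lead(D) = 6x⁴ ÷ −2x² = −3x². Subtract (−3x²)·D = 6x⁴ − 3x³ + 3x². Remainder: −8x³ − 4x² + 2.
Step 5: lead(−8x³ − 4x² + 2) ÷ lead(D) = −8x³ ÷ −2x² = 4x. Subtract (4x)·D = −8x³ + 4x² − 4x. Remainder: −8x² + 4x + 2.
Step 6: lead(−8x² + 4x + 2) ÷ lead(D) = −8x² ÷ −2x² = 4. Subtract (4)·D = −8x² + 4x − 4. Remainder: 6.

Q = [9, -1, 0, -6, -3, 4, 4]; R = [6]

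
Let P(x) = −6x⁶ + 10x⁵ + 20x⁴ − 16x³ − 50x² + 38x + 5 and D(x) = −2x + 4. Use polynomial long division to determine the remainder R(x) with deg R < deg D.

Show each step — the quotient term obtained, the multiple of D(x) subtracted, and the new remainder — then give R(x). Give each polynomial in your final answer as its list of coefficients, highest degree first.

R = [9]

Step 1: lead(−6x⁶ + 10x⁵ + 20x⁴ − 16x³ − 50x² + 38x + 5) ÷ lead(D) = −6x⁶ ÷ −2x = 3x⁵. Subtract (3x⁵)·D = −6x⁶ + 12x⁵. Remainder: −2x⁵ + 20x⁴ − 16x³ − 50x² + 38x + 5.
Step 2: lead(−2x⁵ + 20x⁴ − 16x³ − 50x² + 38x + 5) ÷ lead(D) = −2x⁵ ÷ −2x = x⁴. Subtract (x⁴)·D = −2x⁵ + 4x⁴. Remainder: 16x⁴ − 16x³ − 50x² + 38x + 5.
Step 3: lead(16x⁴ − 16x³ − 50x² + 38x + 5) ÷ lead(D) = 16x⁴ ÷ −2x = −8x³. Subtract (−8x³)·D = 16x⁴ − 32x³. Remainder: 16x³ − 50x² + 38x + 5.
Step 4: lead(16x³ − 50x² + 38x + 5) ÷ lead(D) = 16x³ ÷ −2x = −8x². Subtract (−8x²)·D = 16x³ − 32x². Remainder: −18x² + 38x + 5.
Step 5: lead(−18x² + 38x + 5) ÷ lead(D) = −18x² ÷ −2x = 9x. Subtract (9x)·D = −18x² + 36x. Remainder: 2x + 5.
Step 6: lead(2x + 5) ÷ lead(D) = 2x ÷ −2x = −1. Subtract (−1)·D = 2x − 4. Remainder: 9.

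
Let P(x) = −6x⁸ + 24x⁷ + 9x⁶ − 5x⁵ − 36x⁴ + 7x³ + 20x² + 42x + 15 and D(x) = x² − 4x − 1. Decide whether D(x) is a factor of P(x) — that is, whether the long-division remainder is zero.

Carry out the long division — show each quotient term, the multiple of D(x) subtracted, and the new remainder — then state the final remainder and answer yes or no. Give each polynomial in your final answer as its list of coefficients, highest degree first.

Step 1: lead(−6x⁸ + 24x⁷ + 9x⁶ − 5x⁵ − 36x⁴ + 7x³ + 20x² + 42x + 15) ÷ lead(D) = −6x⁸ ÷ x² = −6x⁶. Subtract (−6x⁶)·D = −6x⁸ + 24x⁷ + 6x⁶. Remainder: 3x⁶ − 5x⁵ − 36x⁴ + 7x³ + 20x² + 42x + 15.
Step 2: lead(3x⁶ − 5x⁵ − 36x⁴ + 7x³ + 20x² + 42x + 15) ÷ lead(D) = 3x⁶ ÷ x² = 3x⁴. Subtract (3x⁴)·D = 3x⁶ − 12x⁵ − 3x⁴. Remainder: 7x⁵ − 33x⁴ + 7x³ + 20x² + 42x + 15.
Step 3: lead(7x⁵ − 33x⁴ + 7x³ + 20x² + 42x + 15) ÷ lead(D) = 7x⁵ ÷ x² = 7x³. Subtract (7x³)·D = 7x⁵ − 28x⁴ − 7x³. Remainder: −5x⁴ + 14x³ + 20x² + 42x + 15.
Step 4: lead(−5x⁴ + 14x³ + 20x² + 42x + 15) ÷ lead(D) = −5x⁴ ÷ x² = −5x². Subtract (−5x²)·D = −5x⁴ + 20x³ + 5x². Remainder: −6x³ + 15x² + 42x + 15.
Step 5: lead(−6x³ + 15x² + 42x + 15) ÷ lead(D) = −6x³ ÷ x² = −6x. Subtract (−6x)·D = −6x³ + 24x² + 6x. Remainder: −9x² + 36x + 15.
Step 6: lead(−9x² + 36x + 15) ÷ lead(D) = −9x² ÷ x² = −9. Subtract (−9)·D = −9x² + 36x + 9. Remainder: 6.

R = [6], so D(x) is not a factor of P(x). no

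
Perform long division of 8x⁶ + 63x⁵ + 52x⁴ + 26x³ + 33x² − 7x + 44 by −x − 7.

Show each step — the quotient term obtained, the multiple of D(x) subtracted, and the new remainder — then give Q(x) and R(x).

Q(x) = −8x⁵ − 7x⁴ − 3x³ − 5x² + 2x − 7; R(x) = −5

Step 1: lead(8x⁶ + 63x⁵ + 52x⁴ + 26x³ + 33x² − 7x + 44) ÷ lead(D) = 8x⁶ ÷ −x = −8x⁵. Subtract (−8x⁵)·D = 8x⁶ + 56x⁵. Remainder: 7x⁵ + 52x⁴ + 26x³ + 33x² − 7x + 44.
Step 2: lead(7x⁵ + 52x⁴ + 26x³ + 33x² − 7x + 44) ÷ lead(D) = 7x⁵ ÷ −x = −7x⁴. Subtract (−7x⁴)·D = 7x⁵ + 49x⁴. Remainder: 3x⁴ + 26x³ + 33x² − 7x + 44.
Step 3: lead(3x⁴ + 26x³ + 33x² − 7x + 44) ÷ lead(D) = 3x⁴ ÷ −x = −3x³. Subtract (−3x³)·D = 3x⁴ + 21x³. Remainder: 5x³ + 33x² − 7x + 44.
Step 4: lead(5x³ + 33x² − 7x + 44) ÷ lead(D) = 5x³ ÷ −x = −5x². Subtract (−5x²)·D = 5x³ + 35x². Remainder: −2x² − 7x + 44.
Step 5: lead(−2x² − 7x + 44) ÷ lead(D) = −2x² ÷ −x = 2x. Subtract (2x)·D = −2x² − 14x. Remainder: 7x + 44.
Step 6: lead(7x + 44) ÷ lead(D) = 7x ÷ −x = −7. Subtract (−7)·D = 7x + 49. Remainder: −5.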